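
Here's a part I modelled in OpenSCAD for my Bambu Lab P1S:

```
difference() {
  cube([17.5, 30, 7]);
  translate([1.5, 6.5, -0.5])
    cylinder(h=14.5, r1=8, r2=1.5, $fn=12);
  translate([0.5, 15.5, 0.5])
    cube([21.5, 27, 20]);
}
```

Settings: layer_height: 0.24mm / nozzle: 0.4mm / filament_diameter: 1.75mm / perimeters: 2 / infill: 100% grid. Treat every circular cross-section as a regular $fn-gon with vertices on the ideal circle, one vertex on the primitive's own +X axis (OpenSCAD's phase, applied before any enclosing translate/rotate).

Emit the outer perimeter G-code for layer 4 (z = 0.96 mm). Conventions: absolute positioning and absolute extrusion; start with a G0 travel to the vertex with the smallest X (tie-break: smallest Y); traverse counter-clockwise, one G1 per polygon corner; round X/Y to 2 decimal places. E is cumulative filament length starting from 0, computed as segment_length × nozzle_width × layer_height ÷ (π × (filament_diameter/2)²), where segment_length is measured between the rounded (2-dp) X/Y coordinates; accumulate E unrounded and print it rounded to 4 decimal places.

At z = 0.96 mm: the 17.5×30 cube contributes its full rectangle; the cone at (1.5, 6.5) contributes a regular 12-gon of circumradius 7.346 (interpolated between r1=8 and r2=1.5 at t=0.101); the cube at (0.5, 15.5) (footprint 21.5×27) is included at this height; Subtracting the remaining from the first: starting from the 17.5×30 cube, the cone at (1.5, 6.5) partially overlaps it — only the 100.07 mm² overlap (of its 161.87 mm²) is removed, clipping the outline; the 21.5×27 cube at (0.5, 15.5) partially overlaps it — only the 246.50 mm² overlap (of its 580.50 mm²) is removed, clipping the outline — 1 connected region. The outline is a single polygon with 13 vertices. Extrusion per mm of travel: 0.4 × 0.24 / (π × 0.875²) = 0.039912. Accumulating E over each segment gives final E = 3.9112.

G0 X0.00 Y13.44 Z0.96
G1 X1.50 Y13.85 E0.0621
G1 X5.17 Y12.86 E0.2138
G1 X7.86 Y10.17 E0.3656
G1 X8.85 Y6.50 E0.5173
G1 X7.86 Y2.83 E0.6690
G1 X5.17 Y0.14 E0.8209
G1 X4.66 Y0.00 E0.8420
G1 X17.50 Y0.00 E1.3545
G1 X17.50 Y15.50 E1.9731
G1 X0.50 Y15.50 E2.6516
G1 X0.50 Y30.00 E3.2303
G1 X0.00 Y30.00 E3.2503
G1 X0.00 Y13.44 E3.9112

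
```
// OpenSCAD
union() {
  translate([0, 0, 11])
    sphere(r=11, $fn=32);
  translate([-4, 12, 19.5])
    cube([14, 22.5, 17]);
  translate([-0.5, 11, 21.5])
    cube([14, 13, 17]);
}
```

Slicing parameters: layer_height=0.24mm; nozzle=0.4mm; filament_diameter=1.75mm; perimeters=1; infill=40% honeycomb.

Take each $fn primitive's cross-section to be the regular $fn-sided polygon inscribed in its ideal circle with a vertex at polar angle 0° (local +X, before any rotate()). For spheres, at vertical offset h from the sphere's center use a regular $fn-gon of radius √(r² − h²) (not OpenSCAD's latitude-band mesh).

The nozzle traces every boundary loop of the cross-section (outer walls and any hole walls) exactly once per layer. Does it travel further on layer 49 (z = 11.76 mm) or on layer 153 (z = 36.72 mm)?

layer 49 (z = 11.76 mm)

Layer 49 (z = 11.76): the r=11 sphere contributes a regular 32-gon of circumradius √(11²−0.76²) = 10.974 (perimeter = 2·32·10.974·sin(180°/32) = 68.84 mm); the cube at (-4, 12) is absent (z outside [19.5, 36.5]); the cube at (-0.5, 11) is not intersected at this z (z outside [21.5, 38.5]); Combining (union): only the r=11 sphere is present, so the union is just that shape — boundary = 68.84 mm. So its perimeter = 68.84 mm. Layer 153 (z = 36.72): the sphere does not reach this height (|z−center|=25.720 > r=11); the cube at (-4, 12) does not reach this height (z outside [19.5, 36.5]); the cube at (-0.5, 11) (footprint 14×13) is included at this height (perimeter 54.00 mm); Taking the union: only the 14×13 cube at (-0.5, 11) is present, so the union is just that shape — boundary = 54.00 mm. So its perimeter = 54.00 mm. Layer 49 is larger (68.84 vs 54.00 mm).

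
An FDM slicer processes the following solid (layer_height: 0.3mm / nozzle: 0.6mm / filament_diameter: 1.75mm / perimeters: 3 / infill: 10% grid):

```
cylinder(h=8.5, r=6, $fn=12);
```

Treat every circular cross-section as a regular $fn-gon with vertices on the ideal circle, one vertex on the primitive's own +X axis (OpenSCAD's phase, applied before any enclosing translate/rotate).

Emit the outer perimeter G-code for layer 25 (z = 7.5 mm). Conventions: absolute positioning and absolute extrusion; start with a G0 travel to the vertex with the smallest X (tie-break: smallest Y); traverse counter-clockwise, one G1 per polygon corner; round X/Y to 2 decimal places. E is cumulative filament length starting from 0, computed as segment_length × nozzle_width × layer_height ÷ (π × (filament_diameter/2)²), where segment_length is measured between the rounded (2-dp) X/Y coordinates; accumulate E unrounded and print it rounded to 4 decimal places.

At z = 7.5 mm: the cylinder: section is a regular 12-gon, circumradius r=6. The outline is a single polygon with 12 vertices. Extrusion per mm of travel: 0.6 × 0.3 / (π × 0.875²) = 0.074835. Accumulating E over each segment gives final E = 2.7901.

G0 X-6.00 Y0.00 Z7.50
G1 X-5.20 Y-3.00 E0.2324
G1 X-3.00 Y-5.20 E0.4652
G1 X0.00 Y-6.00 E0.6975
G1 X3.00 Y-5.20 E0.9299
G1 X5.20 Y-3.00 E1.1627
G1 X6.00 Y0.00 E1.3951
G1 X5.20 Y3.00 E1.6274
G1 X3.00 Y5.20 E1.8603
G1 X0.00 Y6.00 E2.0926
G1 X-3.00 Y5.20 E2.3250
G1 X-5.20 Y3.00 E2.5578
G1 X-6.00 Y0.00 E2.7901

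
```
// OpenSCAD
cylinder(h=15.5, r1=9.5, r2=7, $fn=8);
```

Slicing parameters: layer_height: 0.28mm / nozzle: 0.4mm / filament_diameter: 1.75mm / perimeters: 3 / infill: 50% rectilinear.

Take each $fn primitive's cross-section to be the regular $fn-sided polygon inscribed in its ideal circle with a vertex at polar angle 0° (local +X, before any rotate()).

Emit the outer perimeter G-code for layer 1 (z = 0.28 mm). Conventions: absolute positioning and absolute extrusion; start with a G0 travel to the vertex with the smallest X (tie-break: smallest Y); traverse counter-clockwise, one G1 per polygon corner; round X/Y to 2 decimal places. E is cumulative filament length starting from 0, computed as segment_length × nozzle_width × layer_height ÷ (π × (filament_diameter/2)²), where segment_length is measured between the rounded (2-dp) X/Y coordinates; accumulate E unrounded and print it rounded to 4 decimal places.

G0 X-9.45 Y0.00 Z0.28
G1 X-6.69 Y-6.69 E0.3370
G1 X0.00 Y-9.45 E0.6740
G1 X6.69 Y-6.69 E1.0110
G1 X9.45 Y0.00 E1.3479
G1 X6.69 Y6.69 E1.6849
G1 X0.00 Y9.45 E2.0219
G1 X-6.69 Y6.69 E2.3589
G1 X-9.45 Y0.00 E2.6959

At z = 0.28 mm: the cone: at t=0.018 of its height the radius interpolates to r₁+(r₂−r₁)t = 9.455, giving a regular 8-gon of that circumradius. The outline is a single polygon with 8 vertices. Extrusion per mm of travel: 0.4 × 0.28 / (π × 0.875²) = 0.046564. Accumulating E over each segment gives final E = 2.6959.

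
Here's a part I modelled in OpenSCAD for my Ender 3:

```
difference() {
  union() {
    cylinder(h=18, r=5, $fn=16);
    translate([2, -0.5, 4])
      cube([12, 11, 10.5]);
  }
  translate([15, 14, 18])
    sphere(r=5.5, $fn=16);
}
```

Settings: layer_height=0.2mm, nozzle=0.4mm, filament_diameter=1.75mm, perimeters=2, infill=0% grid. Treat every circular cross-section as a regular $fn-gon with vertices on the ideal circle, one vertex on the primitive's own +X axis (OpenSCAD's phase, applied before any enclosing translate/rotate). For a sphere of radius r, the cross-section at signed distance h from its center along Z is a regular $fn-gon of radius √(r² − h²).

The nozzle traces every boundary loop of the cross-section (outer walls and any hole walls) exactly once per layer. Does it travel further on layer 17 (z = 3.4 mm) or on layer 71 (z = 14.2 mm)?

layer 71 (z = 14.2 mm)

Layer 17 (z = 3.4): the r=5 cylinder gives a regular 16-gon of circumradius 5 (constant along its height) (perimeter = 2·16·5.000·sin(180°/16) = 31.21 mm); the cube at (2, -0.5) is not intersected at this z (z outside [4, 14.5]); Taking the union: only the r=5 cylinder is present, so the union is just that shape — boundary = 31.21 mm; the sphere at (15, 14) is not intersected at this z (|z−center|=14.600 > r=5.5); Taking the first minus the rest: none of the subtracted shapes is present at this height, so that combined region is unchanged — boundary = 31.21 mm. So its perimeter = 31.21 mm. Layer 71 (z = 14.2): the r=5 cylinder contributes a regular 16-gon of circumradius 5 (perimeter = 2·16·5.000·sin(180°/16) = 31.21 mm); the 12×11 cube at (2, -0.5) contributes its full rectangle (perimeter 46.00 mm); Taking the union: the regions partially overlap (shared area 11.01 mm²), so the edge portions inside another operand are dropped and the merged outline is re-measured after clipping — boundary = 62.99 mm; the r=5.5 sphere at (15, 14) slices to a regular 16-gon of circumradius 3.976 (√(r²−h²) with h=3.8 from center) (perimeter = 2·16·3.976·sin(180°/16) = 24.82 mm); After the difference (first − rest): starting from that combined region, the r=5.5 sphere at (15, 14) partially overlaps it — only the 0.14 mm² overlap (of its 48.40 mm²) is removed, clipping the outline — boundary = 62.78 mm. So its perimeter = 62.78 mm. Layer 71 is larger (62.78 vs 31.21 mm).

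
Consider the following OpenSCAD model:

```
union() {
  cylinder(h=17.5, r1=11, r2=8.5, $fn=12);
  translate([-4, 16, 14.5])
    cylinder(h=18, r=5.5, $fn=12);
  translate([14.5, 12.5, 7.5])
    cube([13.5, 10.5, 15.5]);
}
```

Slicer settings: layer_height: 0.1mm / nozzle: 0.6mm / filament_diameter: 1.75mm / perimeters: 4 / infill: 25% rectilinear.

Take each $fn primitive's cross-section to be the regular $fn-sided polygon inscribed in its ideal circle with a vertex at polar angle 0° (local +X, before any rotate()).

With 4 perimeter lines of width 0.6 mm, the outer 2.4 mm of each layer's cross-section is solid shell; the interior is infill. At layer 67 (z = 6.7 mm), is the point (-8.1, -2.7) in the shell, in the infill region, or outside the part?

shell

At z = 6.7 mm: the cone contributes a regular 12-gon of circumradius 10.043 (interpolated between r1=11 and r2=8.5 at t=0.383); the cylinder at (-4, 16) is not intersected at this z (z outside [14.5, 32.5]); the cube at (14.5, 12.5) is not intersected at this z (z outside [7.5, 23]); Taking the union: only the cone is present, so the union is just that shape — 1 connected region. Overall, the cross-section is a single solid region. The nearest boundary edge runs (-10.04, 0.00)→(-8.70, -5.02); distance from the point to it = 1.18 mm. The point is inside the cross-section, 1.18 mm from the nearest boundary — within the 2.4 mm shell band (4 × 0.6).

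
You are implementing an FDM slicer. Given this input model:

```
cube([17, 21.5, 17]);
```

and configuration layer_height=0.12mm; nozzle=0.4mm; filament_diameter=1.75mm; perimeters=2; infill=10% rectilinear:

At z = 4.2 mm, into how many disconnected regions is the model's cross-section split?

At z = 4.2 mm: the cube is present — its section is the full 17×21.5 rectangle. The result has 1 disconnected region.

1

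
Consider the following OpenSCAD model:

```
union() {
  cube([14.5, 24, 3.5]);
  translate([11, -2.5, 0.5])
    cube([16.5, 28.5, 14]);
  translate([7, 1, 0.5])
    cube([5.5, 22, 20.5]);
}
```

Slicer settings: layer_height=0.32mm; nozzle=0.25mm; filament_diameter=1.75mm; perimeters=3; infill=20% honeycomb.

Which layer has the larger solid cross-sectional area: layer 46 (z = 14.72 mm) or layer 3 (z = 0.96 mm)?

Layer 46 (z = 14.72): the cube is not intersected at this z (z outside [0, 3.5]); the cube at (11, -2.5) does not reach this height (z outside [0.5, 14.5]); the cube at (7, 1) is present — its section is the full 5.5×22 rectangle (area 121.00 mm²); Merging all regions: only the 5.5×22 cube at (7, 1) is present, so the union is just that shape — area = 121.00 mm². So its area = 121.00 mm². Layer 3 (z = 0.96): the cube (footprint 14.5×24) is included at this height (area 348.00 mm²); the 16.5×28.5 cube at (11, -2.5) contributes its full rectangle (area 470.25 mm²); the cube at (7, 1) is present — its section is the full 5.5×22 rectangle (area 121.00 mm²); Taking the union: the regions partially overlap — summed areas 939.25 mm² minus the doubly-counted overlap 205.00 mm² gives 734.25 mm² — area = 734.25 mm². So its area = 734.25 mm². Layer 3 is larger (734.25 vs 121.00 mm²).

layer 3 (z = 0.96 mm)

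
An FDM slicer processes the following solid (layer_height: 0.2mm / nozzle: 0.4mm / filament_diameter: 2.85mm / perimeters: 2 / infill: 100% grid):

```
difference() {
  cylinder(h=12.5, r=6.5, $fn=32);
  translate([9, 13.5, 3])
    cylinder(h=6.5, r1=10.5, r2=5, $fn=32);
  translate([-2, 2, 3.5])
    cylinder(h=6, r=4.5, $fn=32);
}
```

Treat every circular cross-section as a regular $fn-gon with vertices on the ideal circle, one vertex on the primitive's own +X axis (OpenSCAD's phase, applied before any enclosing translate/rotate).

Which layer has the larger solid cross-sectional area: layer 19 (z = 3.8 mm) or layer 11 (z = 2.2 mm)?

Layer 19 (z = 3.8): the r=6.5 cylinder gives a regular 32-gon of circumradius 6.5 (constant along its height) (area = (32/2)·6.500²·sin(360°/32) = 131.88 mm²); the cone at (9, 13.5): at t=0.123 of its height the radius interpolates to r₁+(r₂−r₁)t = 9.823, giving a regular 32-gon of that circumradius (area = (32/2)·9.823²·sin(360°/32) = 301.20 mm²); the r=4.5 cylinder at (-2, 2) contributes a regular 32-gon of circumradius 4.5 (area = (32/2)·4.500²·sin(360°/32) = 63.21 mm²); Subtracting the remaining from the first: starting from the r=6.5 cylinder (131.88 mm²), the cone at (9, 13.5) partially overlaps it — only the 0.05 mm² overlap (of its 301.20 mm²) is removed, clipping the outline; the r=4.5 cylinder at (-2, 2) partially overlaps it — only the 58.58 mm² overlap (of its 63.21 mm²) is removed, clipping the outline — area = 73.26 mm². So its area = 73.26 mm². Layer 11 (z = 2.2): the r=6.5 cylinder contributes a regular 32-gon of circumradius 6.5 (area = (32/2)·6.500²·sin(360°/32) = 131.88 mm²); the cone at (9, 13.5) is absent (z outside [3, 9.5]); the cylinder at (-2, 2) is not intersected at this z (z outside [3.5, 9.5]); Taking the first minus the rest: none of the subtracted shapes is present at this height, so the r=6.5 cylinder is unchanged — area = 131.88 mm². So its area = 131.88 mm². Layer 11 is larger (131.88 vs 73.26 mm²).

layer 11 (z = 2.2 mm)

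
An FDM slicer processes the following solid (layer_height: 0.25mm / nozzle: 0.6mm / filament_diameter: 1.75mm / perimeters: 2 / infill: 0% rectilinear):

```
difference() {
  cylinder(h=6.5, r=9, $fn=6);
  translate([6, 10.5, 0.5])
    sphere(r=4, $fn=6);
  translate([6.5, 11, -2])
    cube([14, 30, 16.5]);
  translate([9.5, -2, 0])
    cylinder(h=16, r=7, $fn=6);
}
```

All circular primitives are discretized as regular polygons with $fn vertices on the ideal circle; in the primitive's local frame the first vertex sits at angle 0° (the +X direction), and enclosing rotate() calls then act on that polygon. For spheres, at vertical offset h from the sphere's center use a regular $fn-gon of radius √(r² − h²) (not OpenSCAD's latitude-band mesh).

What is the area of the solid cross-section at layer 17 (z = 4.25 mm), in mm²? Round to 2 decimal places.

At z = 4.25 mm: the cylinder: section is a regular 6-gon, circumradius r=9 (area = (6/2)·9.000²·sin(360°/6) = 210.44 mm²); the r=4 sphere at (6, 10.5) contributes a regular 6-gon of circumradius √(4²−3.75²) = 1.392 (area = (6/2)·1.392²·sin(360°/6) = 5.03 mm²); the 14×30 cube at (6.5, 11) contributes its full rectangle (area 420.00 mm²); the r=7 cylinder at (9.5, -2) contributes a regular 6-gon of circumradius 7 (area = (6/2)·7.000²·sin(360°/6) = 127.31 mm²); After the difference (first − rest): starting from the r=9 cylinder (210.44 mm²), the r=4 sphere at (6, 10.5) misses the remaining region (no effect); the 14×30 cube at (6.5, 11) misses the remaining region (no effect); the r=7 cylinder at (9.5, -2) partially overlaps it — only the 35.25 mm² overlap (of its 127.31 mm²) is removed, clipping the outline — area = 175.19 mm². Overall, the cross-section is a single solid region. Net area = 175.19 mm².

175.19 mm²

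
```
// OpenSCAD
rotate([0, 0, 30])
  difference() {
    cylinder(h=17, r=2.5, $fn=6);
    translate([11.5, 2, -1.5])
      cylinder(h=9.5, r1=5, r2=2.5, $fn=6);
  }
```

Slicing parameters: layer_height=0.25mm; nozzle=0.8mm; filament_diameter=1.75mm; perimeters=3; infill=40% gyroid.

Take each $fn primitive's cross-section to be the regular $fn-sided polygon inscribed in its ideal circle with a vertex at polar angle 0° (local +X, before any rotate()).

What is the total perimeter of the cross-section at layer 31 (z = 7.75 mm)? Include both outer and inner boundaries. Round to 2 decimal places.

15.00 mm

At z = 7.75 mm: the r=2.5 cylinder gives a regular 6-gon of circumradius 2.5 (constant along its height) (perimeter = 2·6·2.500·sin(180°/6) = 15.00 mm); the cone at (11.5, 2) contributes a regular 6-gon of circumradius 2.566 (interpolated between r1=5 and r2=2.5 at t=0.974) (perimeter = 2·6·2.566·sin(180°/6) = 15.39 mm); After the difference (first − rest): starting from the r=2.5 cylinder, the cone at (11.5, 2) misses the remaining region (no effect) — boundary = 15.00 mm; (rotated 30° about Z; rotation is an isometry so areas/perimeters/island counts are preserved). Overall, the cross-section is a single solid region. Total boundary length (outer) = 15.00 mm.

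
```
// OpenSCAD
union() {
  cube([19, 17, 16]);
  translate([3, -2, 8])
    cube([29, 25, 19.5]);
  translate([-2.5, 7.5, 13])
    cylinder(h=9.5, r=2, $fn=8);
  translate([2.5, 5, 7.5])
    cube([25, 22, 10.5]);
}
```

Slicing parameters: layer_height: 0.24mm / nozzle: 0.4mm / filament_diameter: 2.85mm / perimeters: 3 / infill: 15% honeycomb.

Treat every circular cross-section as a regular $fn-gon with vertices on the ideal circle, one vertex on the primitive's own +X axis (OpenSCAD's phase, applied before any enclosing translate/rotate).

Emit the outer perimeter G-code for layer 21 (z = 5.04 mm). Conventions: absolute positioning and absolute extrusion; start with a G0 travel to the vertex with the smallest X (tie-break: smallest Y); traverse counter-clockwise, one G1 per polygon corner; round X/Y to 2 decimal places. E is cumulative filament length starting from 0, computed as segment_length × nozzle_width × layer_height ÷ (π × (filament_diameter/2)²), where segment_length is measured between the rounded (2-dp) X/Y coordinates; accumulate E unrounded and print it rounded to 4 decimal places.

At z = 5.04 mm: the 19×17 cube contributes its full rectangle; the cube at (3, -2) does not reach this height (z outside [8, 27.5]); the cylinder at (-2.5, 7.5) is absent (z outside [13, 22.5]); the cube at (2.5, 5) does not reach this height (z outside [7.5, 18]); Combining (union): only the 19×17 cube is present, so the union is just that shape — 1 connected region. The outline is a single polygon with 4 vertices. Extrusion per mm of travel: 0.4 × 0.24 / (π × 1.425²) = 0.015048. Accumulating E over each segment gives final E = 1.0835.

G0 X0.00 Y0.00 Z5.04
G1 X19.00 Y0.00 E0.2859
G1 X19.00 Y17.00 E0.5417
G1 X0.00 Y17.00 E0.8277
G1 X0.00 Y0.00 E1.0835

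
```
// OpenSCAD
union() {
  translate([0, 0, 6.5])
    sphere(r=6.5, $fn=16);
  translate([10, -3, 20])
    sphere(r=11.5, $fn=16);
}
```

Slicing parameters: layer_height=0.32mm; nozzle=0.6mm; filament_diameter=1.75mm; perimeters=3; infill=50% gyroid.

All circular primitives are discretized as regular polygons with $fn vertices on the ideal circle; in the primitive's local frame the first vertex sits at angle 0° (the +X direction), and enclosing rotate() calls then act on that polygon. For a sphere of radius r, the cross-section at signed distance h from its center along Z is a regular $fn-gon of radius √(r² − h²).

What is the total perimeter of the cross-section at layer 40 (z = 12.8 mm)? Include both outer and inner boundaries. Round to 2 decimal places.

At z = 12.8 mm: the r=6.5 sphere slices to a regular 16-gon of circumradius 1.600 (√(r²−h²) with h=6.3 from center) (perimeter = 2·16·1.600·sin(180°/16) = 9.99 mm); the r=11.5 sphere at (10, -3) contributes a regular 16-gon of circumradius √(11.5²−7.2²) = 8.967 (perimeter = 2·16·8.967·sin(180°/16) = 55.98 mm); Merging all regions: the 2 present regions are separate (no shared area or edge), so areas and boundary lengths simply add and each stays a separate island — boundary = 65.97 mm. Overall, the cross-section has 2 separate islands. Total boundary length (outer) = 65.97 mm.

65.97 mm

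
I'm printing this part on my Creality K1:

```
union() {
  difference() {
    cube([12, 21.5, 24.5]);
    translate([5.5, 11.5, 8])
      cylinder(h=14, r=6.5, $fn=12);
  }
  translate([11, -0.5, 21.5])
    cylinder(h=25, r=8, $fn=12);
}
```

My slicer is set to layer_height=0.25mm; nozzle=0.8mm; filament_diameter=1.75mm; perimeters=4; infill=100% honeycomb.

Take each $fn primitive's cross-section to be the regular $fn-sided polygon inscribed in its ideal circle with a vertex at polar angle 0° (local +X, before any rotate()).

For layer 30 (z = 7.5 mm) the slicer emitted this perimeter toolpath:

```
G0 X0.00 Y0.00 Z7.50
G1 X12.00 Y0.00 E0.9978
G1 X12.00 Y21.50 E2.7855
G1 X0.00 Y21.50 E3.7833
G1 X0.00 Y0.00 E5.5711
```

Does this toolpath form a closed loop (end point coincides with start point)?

Start point (G0): (0.00, 0.00). End point (last G1): the path returns to the start — closed.

yes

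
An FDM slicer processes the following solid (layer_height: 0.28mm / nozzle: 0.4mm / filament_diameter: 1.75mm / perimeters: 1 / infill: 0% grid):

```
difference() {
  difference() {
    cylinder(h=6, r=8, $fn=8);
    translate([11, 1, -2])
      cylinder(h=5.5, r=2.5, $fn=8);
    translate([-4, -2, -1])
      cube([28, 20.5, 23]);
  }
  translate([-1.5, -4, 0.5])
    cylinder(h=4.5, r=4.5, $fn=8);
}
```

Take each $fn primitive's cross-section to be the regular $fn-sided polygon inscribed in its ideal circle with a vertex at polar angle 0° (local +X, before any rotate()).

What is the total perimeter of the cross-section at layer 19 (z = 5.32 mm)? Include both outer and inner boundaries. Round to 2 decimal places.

49.76 mm

At z = 5.32 mm: the r=8 cylinder gives a regular 8-gon of circumradius 8 (constant along its height) (perimeter = 2·8·8.000·sin(180°/8) = 48.98 mm); the cylinder at (11, 1) is absent (z outside [-2, 3.5]); the cube at (-4, -2) (footprint 28×20.5) is included at this height (perimeter 97.00 mm); After the difference (first − rest): starting from the r=8 cylinder, the 28×20.5 cube at (-4, -2) partially overlaps it — only the 97.11 mm² overlap (of its 574.00 mm²) is removed, clipping the outline — boundary = 49.76 mm; the cylinder at (-1.5, -4) is absent (z outside [0.5, 5]); Taking the first minus the rest: none of the subtracted shapes is present at this height, so that combined region is unchanged — boundary = 49.76 mm. Overall, the cross-section is a single solid region. Total boundary length (outer) = 49.76 mm.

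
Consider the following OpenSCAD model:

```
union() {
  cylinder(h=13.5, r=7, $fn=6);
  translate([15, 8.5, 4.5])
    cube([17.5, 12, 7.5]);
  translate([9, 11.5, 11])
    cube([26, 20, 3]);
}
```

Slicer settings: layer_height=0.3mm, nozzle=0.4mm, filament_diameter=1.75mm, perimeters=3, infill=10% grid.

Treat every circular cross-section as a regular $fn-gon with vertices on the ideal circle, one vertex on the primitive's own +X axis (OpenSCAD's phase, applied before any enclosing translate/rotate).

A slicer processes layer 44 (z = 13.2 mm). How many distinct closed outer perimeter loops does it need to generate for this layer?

2

At z = 13.2 mm: the r=7 cylinder contributes a regular 6-gon of circumradius 7; the cube at (15, 8.5) does not reach this height (z outside [4.5, 12]); the cube at (9, 11.5) (footprint 26×20) is included at this height; Combining (union): the 2 present regions are separate (no shared area or edge), so areas and boundary lengths simply add and each stays a separate island — 2 connected regions. The result has 2 disconnected regions.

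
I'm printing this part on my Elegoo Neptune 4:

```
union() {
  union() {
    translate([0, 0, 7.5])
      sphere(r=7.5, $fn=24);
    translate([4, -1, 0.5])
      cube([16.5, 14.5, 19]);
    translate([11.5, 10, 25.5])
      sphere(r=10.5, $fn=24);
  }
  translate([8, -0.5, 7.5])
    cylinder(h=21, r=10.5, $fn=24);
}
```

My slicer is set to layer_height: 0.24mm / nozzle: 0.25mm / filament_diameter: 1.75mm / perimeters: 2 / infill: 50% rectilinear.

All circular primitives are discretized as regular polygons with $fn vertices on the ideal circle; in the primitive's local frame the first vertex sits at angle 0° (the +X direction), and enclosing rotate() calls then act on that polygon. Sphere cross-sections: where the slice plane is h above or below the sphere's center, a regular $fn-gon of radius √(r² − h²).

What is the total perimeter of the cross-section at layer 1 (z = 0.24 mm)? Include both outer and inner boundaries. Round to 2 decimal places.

At z = 0.24 mm: the r=7.5 sphere contributes a regular 24-gon of circumradius √(7.5²−7.26²) = 1.882 (perimeter = 2·24·1.882·sin(180°/24) = 11.79 mm); the cube at (4, -1) does not reach this height (z outside [0.5, 19.5]); the sphere at (11.5, 10) does not reach this height (|z−center|=25.260 > r=10.5); Combining (union): only the r=7.5 sphere is present, so the union is just that shape — boundary = 11.79 mm; the cylinder at (8, -0.5) does not reach this height (z outside [7.5, 28.5]); Taking the union: only the result so far is present, so the union is just that shape — boundary = 11.79 mm. Overall, the cross-section is a single solid region. Total boundary length (outer) = 11.79 mm.

11.79 mm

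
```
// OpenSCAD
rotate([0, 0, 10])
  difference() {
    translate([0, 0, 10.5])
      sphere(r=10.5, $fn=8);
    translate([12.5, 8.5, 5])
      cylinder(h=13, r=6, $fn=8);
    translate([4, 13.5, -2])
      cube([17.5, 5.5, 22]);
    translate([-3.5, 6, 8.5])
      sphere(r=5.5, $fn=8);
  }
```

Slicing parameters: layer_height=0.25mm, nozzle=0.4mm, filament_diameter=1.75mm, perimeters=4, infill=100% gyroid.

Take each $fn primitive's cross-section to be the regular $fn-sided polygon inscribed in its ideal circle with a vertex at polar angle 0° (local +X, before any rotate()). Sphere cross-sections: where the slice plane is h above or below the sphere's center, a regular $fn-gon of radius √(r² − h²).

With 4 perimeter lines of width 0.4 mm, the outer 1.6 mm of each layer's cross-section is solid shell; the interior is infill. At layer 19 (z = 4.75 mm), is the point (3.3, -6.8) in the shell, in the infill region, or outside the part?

shell

At z = 4.75 mm: the r=10.5 sphere slices to a regular 8-gon of circumradius 8.786 (√(r²−h²) with h=5.75 from center); the cylinder at (12.5, 8.5) is not intersected at this z (z outside [5, 18]); the cube at (4, 13.5) is present — its section is the full 17.5×5.5 rectangle; the r=5.5 sphere at (-3.5, 6) slices to a regular 8-gon of circumradius 4.023 (√(r²−h²) with h=3.75 from center); After the difference (first − rest): starting from the r=10.5 sphere, the 17.5×5.5 cube at (4, 13.5) misses the remaining region (no effect); the r=5.5 sphere at (-3.5, 6) partially overlaps it — only the 31.23 mm² overlap (of its 45.79 mm²) is removed, clipping the outline — 1 connected region; (rotated 10° about Z; rotation is an isometry so areas/perimeters/island counts are preserved). Overall, the cross-section is a single solid region. Undo the 10° rotation: the query point maps to (2.069, -7.270) in the un-rotated model frame. The nearest boundary edge runs (6.21, -6.21)→(-0.00, -8.79); distance from the point to it = 0.61 mm. The point is inside the cross-section, 0.61 mm from the nearest boundary — within the 1.6 mm shell band (4 × 0.4).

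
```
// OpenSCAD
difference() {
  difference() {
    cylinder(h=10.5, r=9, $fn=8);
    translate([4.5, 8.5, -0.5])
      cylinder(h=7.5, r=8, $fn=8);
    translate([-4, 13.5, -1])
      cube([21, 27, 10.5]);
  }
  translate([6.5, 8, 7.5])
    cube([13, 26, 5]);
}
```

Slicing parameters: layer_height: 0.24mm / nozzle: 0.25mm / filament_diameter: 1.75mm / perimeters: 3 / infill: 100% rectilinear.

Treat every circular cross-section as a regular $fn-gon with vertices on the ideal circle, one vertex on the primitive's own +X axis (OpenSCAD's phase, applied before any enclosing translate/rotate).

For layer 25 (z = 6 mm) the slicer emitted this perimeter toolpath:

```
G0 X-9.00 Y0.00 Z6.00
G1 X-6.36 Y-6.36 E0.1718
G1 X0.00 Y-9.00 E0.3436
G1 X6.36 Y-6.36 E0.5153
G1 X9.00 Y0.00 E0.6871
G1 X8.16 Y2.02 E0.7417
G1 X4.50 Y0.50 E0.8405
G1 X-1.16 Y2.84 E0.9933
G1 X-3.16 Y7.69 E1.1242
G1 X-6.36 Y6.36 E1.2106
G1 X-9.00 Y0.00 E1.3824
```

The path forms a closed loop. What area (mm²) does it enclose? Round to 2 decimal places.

170.80 mm²

Apply the shoelace formula to the sequence of (X, Y) vertices; enclosed area = 170.80 mm².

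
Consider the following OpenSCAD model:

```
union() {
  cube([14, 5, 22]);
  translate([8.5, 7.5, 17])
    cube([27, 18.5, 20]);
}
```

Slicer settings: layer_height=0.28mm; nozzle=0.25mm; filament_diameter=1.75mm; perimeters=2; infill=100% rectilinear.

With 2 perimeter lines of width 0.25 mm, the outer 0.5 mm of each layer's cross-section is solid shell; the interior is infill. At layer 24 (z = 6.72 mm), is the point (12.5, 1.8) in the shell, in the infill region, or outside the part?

infill

At z = 6.72 mm: the 14×5 cube contributes its full rectangle; the cube at (8.5, 7.5) is not intersected at this z (z outside [17, 37]); Merging all regions: only the 14×5 cube is present, so the union is just that shape — 1 connected region. Overall, the cross-section is a single solid region. The nearest boundary edge runs (14.00, 0.00)→(14.00, 5.00); distance from the point to it = 1.50 mm. The point is inside the cross-section and 1.50 mm from the nearest boundary — more than the 0.5 mm shell width (2 × 0.25), so it's in the infill interior.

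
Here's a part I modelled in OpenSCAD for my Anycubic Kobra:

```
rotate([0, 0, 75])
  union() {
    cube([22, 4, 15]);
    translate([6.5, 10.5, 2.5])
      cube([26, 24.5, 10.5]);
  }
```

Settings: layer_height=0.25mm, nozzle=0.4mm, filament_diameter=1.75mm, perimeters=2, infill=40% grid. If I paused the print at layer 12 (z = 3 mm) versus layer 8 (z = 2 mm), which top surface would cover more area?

Layer 12 (z = 3): the cube is present — its section is the full 22×4 rectangle (area 88.00 mm²); the 26×24.5 cube at (6.5, 10.5) contributes its full rectangle (area 637.00 mm²); Taking the union: the 2 present regions are separate (no shared area or edge), so areas and boundary lengths simply add and each stays a separate island — area = 725.00 mm²; (whole slice rotated 75° about Z — lengths, areas and connectivity unchanged). So its area = 725.00 mm². Layer 8 (z = 2): the cube is present — its section is the full 22×4 rectangle (area 88.00 mm²); the cube at (6.5, 10.5) is absent (z outside [2.5, 13]); Merging all regions: only the 22×4 cube is present, so the union is just that shape — area = 88.00 mm²; (whole slice rotated 75° about Z — lengths, areas and connectivity unchanged). So its area = 88.00 mm². Layer 12 is larger (725.00 vs 88.00 mm²).

layer 12 (z = 3 mm)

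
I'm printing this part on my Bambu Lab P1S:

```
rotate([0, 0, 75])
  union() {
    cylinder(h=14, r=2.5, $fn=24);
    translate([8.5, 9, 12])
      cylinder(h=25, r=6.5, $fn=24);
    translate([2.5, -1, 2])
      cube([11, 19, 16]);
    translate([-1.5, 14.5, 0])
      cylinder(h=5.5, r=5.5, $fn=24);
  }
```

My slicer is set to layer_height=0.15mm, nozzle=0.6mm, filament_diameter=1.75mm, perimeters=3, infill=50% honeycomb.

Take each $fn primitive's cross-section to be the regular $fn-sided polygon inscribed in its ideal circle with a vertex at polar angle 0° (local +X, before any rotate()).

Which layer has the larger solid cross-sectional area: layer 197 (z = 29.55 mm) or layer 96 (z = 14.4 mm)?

layer 96 (z = 14.4 mm)

Layer 197 (z = 29.55): the cylinder does not reach this height (z outside [0, 14]); the r=6.5 cylinder at (8.5, 9) gives a regular 24-gon of circumradius 6.5 (constant along its height) (area = (24/2)·6.500²·sin(360°/24) = 131.22 mm²); the cube at (2.5, -1) does not reach this height (z outside [2, 18]); the cylinder at (-1.5, 14.5) is not intersected at this z (z outside [0, 5.5]); Merging all regions: only the r=6.5 cylinder at (8.5, 9) is present, so the union is just that shape — area = 131.22 mm²; (rotated 75° about Z; rotation is an isometry so areas/perimeters/island counts are preserved). So its area = 131.22 mm². Layer 96 (z = 14.4): the cylinder is absent (z outside [0, 14]); the r=6.5 cylinder at (8.5, 9) gives a regular 24-gon of circumradius 6.5 (constant along its height) (area = (24/2)·6.500²·sin(360°/24) = 131.22 mm²); the 11×19 cube at (2.5, -1) contributes its full rectangle (area 209.00 mm²); the cylinder at (-1.5, 14.5) does not reach this height (z outside [0, 5.5]); Combining (union): the regions partially overlap — summed areas 340.22 mm² minus the doubly-counted overlap 121.54 mm² gives 218.68 mm² — area = 218.68 mm²; (rotated 75° about Z; rotation is an isometry so areas/perimeters/island counts are preserved). So its area = 218.68 mm². Layer 96 is larger (218.68 vs 131.22 mm²).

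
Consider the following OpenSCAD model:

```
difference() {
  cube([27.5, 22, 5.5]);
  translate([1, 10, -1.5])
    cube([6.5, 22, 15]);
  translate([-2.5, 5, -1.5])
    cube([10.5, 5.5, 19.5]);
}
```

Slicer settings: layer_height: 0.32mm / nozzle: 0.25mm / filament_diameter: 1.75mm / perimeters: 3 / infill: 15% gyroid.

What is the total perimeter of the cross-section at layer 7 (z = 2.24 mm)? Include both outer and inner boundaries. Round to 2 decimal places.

At z = 2.24 mm: the cube is present — its section is the full 27.5×22 rectangle (perimeter 99.00 mm); the cube at (1, 10) is present — its section is the full 6.5×22 rectangle (perimeter 57.00 mm); the cube at (-2.5, 5) (footprint 10.5×5.5) is included at this height (perimeter 32.00 mm); After the difference (first − rest): starting from the 27.5×22 cube, the 6.5×22 cube at (1, 10) partially overlaps it — only the 78.00 mm² overlap (of its 143.00 mm²) is removed, clipping the outline; the 10.5×5.5 cube at (-2.5, 5) partially overlaps it — only the 40.75 mm² overlap (of its 57.75 mm²) is removed, clipping the outline — boundary = 125.00 mm. Overall, the cross-section has 2 separate islands. Total boundary length (outer) = 125.00 mm.

125.00 mm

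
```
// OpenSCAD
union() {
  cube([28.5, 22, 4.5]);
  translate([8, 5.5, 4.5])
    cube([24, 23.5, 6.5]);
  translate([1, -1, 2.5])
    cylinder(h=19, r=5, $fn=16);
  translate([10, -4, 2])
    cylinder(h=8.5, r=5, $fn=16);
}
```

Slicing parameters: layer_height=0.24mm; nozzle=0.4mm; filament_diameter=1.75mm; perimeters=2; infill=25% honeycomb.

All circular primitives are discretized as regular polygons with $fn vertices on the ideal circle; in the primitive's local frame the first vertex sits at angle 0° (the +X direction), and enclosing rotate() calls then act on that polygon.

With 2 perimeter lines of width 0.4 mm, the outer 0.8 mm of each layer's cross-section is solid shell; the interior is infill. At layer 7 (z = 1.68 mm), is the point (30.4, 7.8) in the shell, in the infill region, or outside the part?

outside

At z = 1.68 mm: the 28.5×22 cube contributes its full rectangle; the cube at (8, 5.5) does not reach this height (z outside [4.5, 11]); the cylinder at (1, -1) does not reach this height (z outside [2.5, 21.5]); the cylinder at (10, -4) is absent (z outside [2, 10.5]); Combining (union): only the 28.5×22 cube is present, so the union is just that shape — 1 connected region. Overall, the cross-section is a single solid region. The nearest boundary edge runs (28.50, 0.00)→(28.50, 22.00); distance from the point to it = 1.90 mm. The point is not inside any of the regions above, so it lies outside the cross-section (1.90 mm from the nearest boundary).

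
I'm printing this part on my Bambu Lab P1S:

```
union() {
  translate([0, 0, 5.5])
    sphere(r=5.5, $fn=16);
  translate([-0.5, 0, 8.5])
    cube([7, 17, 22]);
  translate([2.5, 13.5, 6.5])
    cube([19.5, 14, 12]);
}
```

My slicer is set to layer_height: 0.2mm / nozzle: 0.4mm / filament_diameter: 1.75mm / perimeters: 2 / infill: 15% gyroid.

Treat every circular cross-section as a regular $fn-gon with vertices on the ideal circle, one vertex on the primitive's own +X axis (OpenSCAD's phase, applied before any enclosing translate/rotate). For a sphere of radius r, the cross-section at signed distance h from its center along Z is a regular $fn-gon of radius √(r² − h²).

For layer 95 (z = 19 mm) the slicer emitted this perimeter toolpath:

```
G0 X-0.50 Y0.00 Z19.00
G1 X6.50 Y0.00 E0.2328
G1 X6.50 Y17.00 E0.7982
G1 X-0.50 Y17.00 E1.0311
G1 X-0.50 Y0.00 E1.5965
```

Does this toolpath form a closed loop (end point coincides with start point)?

yes

Start point (G0): (-0.50, 0.00). End point (last G1): the path returns to the start — closed.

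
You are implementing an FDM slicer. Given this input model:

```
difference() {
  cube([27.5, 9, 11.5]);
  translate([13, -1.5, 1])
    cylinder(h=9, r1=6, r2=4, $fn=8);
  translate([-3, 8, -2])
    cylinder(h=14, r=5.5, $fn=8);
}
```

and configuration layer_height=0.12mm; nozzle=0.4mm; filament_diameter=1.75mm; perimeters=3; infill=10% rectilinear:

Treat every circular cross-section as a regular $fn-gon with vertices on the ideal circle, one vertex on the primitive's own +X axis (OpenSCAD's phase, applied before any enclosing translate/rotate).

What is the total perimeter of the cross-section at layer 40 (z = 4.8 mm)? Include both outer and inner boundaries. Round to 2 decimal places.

At z = 4.8 mm: the cube (footprint 27.5×9) is included at this height (perimeter 73.00 mm); the cone at (13, -1.5) (r1=6→r2=4) has section circumradius 5.156 here — a regular 8-gon (perimeter = 2·8·5.156·sin(180°/8) = 31.57 mm); the r=5.5 cylinder at (-3, 8) gives a regular 8-gon of circumradius 5.5 (constant along its height) (perimeter = 2·8·5.500·sin(180°/8) = 33.68 mm); After the difference (first − rest): starting from the 27.5×9 cube, the cone at (13, -1.5) partially overlaps it — only the 23.05 mm² overlap (of its 75.18 mm²) is removed, clipping the outline; the r=5.5 cylinder at (-3, 8) partially overlaps it — only the 9.05 mm² overlap (of its 85.56 mm²) is removed, clipping the outline — boundary = 75.38 mm. Overall, the cross-section is a single solid region. Total boundary length (outer) = 75.38 mm.

75.38 mm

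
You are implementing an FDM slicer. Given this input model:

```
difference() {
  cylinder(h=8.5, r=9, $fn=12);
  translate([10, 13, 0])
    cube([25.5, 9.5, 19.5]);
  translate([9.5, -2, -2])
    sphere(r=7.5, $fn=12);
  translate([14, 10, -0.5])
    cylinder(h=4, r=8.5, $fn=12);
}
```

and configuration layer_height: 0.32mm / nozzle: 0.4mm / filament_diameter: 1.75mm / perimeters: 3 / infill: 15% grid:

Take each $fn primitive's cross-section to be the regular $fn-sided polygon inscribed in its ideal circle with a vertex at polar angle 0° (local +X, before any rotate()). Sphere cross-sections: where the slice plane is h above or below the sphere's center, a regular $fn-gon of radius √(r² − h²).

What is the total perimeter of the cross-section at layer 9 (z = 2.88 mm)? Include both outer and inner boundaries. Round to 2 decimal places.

At z = 2.88 mm: the cylinder: section is a regular 12-gon, circumradius r=9 (perimeter = 2·12·9.000·sin(180°/12) = 55.90 mm); the 25.5×9.5 cube at (10, 13) contributes its full rectangle (perimeter 70.00 mm); the r=7.5 sphere at (9.5, -2) contributes a regular 12-gon of circumradius √(7.5²−4.88²) = 5.695 (perimeter = 2·12·5.695·sin(180°/12) = 35.38 mm); the r=8.5 cylinder at (14, 10) gives a regular 12-gon of circumradius 8.5 (constant along its height) (perimeter = 2·12·8.500·sin(180°/12) = 52.80 mm); After the difference (first − rest): starting from the r=9 cylinder, the 25.5×9.5 cube at (10, 13) misses the remaining region (no effect); the r=7.5 sphere at (9.5, -2) partially overlaps it — only the 32.51 mm² overlap (of its 97.31 mm²) is removed, clipping the outline; the r=8.5 cylinder at (14, 10) misses the remaining region (no effect) — boundary = 57.67 mm. Overall, the cross-section is a single solid region. Total boundary length (outer) = 57.67 mm.

57.67 mm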